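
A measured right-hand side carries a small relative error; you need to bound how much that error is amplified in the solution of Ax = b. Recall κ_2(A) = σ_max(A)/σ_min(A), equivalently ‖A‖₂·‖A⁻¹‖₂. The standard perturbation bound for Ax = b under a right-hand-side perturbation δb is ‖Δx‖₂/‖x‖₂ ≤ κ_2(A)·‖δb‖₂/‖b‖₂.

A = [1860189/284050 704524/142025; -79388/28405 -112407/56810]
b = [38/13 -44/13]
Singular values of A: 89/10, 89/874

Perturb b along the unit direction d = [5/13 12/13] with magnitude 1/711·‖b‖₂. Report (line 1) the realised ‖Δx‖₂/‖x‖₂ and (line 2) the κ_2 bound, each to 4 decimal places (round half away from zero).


0.0031
0.1229

from the listed singular values, σ₁ = 89/10, σ_n = 89/874
κ_2(A) = (89/10) / (89/874) = 87.4000
κ_2(A)·‖δb‖/‖b‖ = 0.1229
solve Ax = b  →  x = [12.1438 -15.4427]
‖b‖₂ = 4.4721 and ‖x‖₂ = 19.6456
re-solving with b+δb shifts x by Δx of norm 0.0618
realised ‖Δx‖/‖x‖ = 0.0031
tightness: 0.0031 against a bound of 0.1229 (unrounded ratio ≈ 0.0256)


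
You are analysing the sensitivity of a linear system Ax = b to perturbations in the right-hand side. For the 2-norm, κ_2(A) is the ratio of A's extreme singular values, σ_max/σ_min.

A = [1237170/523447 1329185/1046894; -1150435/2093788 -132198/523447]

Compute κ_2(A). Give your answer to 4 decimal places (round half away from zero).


75.1000

form AᵀA = [15355701625/2607940624 1023480315/325992578; 1023480315/325992578 1092586561/651985156] with trace 68256221/9024016 and determinant 366025/36096064
eigenvalues of AᵀA: λ = (tr ± √(tr²−4·det))/2 = 121/16, 3025/2256004
σ_max=√(121/16)=(11/4), σ_min=√(3025/2256004)=(55/1502) → κ = 75.1000


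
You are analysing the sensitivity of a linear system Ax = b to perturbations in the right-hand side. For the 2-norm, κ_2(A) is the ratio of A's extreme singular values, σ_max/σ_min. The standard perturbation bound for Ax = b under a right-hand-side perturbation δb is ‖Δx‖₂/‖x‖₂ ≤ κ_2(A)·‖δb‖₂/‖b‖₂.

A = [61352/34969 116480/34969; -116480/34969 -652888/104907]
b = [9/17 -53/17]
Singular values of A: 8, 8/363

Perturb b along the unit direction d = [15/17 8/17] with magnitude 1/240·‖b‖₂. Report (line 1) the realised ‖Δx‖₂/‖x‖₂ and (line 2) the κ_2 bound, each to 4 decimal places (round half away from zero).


0.0132
1.5125

from the listed singular values, σ₁ = 8, σ_n = 8/363
κ_2(A) = 8 / (8/363) = 363.0000
perturbation bound = 363.0000·1/240 = 1.5125
solve Ax = b  →  x = [40.2132 -21.0221]
2-norm of b is 3.1623; of x, 45.3765
Δx = A⁻¹·δb where δb = 1/240·3.1623·d; ‖Δx‖ = 0.5979
realised ‖Δx‖/‖x‖ = 0.0132
so the bound overstates the realised error by a factor of ≈ 114.7946 (computed from the unrounded values)


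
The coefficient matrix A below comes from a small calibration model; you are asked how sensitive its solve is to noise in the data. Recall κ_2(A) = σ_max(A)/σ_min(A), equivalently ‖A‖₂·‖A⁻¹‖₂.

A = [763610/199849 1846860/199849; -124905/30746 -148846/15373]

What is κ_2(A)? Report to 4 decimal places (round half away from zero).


form AᵀA = [4969013703625/159758491204 2981271778335/39939622801; 2981271778335/39939622801 7155109119604/39939622801] with trace 198754143089/945316516 and determinant 70728100/236329129
eigenvalues of AᵀA: λ = (tr ± √(tr²−4·det))/2 = 841/4, 336400/236329129
σ_max=√(841/4)=(29/2), σ_min=√(336400/236329129)=(580/15373) → κ = 384.3250

384.3250


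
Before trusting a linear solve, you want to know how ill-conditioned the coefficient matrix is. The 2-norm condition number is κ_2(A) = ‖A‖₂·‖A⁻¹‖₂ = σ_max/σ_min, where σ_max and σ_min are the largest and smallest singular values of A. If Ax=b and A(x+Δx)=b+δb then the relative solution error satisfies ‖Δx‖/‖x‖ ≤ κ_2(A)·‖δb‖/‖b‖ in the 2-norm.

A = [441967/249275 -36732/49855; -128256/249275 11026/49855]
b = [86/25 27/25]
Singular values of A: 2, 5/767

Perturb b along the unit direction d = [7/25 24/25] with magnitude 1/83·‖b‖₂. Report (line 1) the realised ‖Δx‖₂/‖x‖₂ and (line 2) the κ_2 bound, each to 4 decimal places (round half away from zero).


from the listed singular values, σ₁ = 2, σ_n = 5/767
κ_2(A) = 2 / (5/767) = 306.8000
bound on ‖Δx‖/‖x‖: κ·ε = 306.8000·1/83 = 3.6964
solve Ax = b  →  x = [119.3846 282.6231]
‖b‖₂ = 3.6056 and ‖x‖₂ = 306.8037
δb = ε·‖b‖·d = [0.0122 0.0417]; solving A·Δx = δb gives ‖Δx‖ = 6.6638
relative error = 0.0217
so the bound overstates the realised error by a factor of ≈ 170.1841 (computed from the unrounded values)

0.0217
3.6964


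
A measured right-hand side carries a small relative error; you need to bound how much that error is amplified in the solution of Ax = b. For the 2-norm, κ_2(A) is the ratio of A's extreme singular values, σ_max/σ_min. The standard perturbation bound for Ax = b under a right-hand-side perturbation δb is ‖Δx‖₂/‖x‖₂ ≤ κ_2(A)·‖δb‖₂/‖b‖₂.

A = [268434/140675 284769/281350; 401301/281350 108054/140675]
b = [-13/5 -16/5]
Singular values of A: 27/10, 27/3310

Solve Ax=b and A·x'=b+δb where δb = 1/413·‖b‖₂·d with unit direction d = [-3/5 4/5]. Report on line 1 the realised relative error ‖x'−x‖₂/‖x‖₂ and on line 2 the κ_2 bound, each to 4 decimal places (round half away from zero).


0.0100
0.8015

from the listed singular values, σ₁ = 27/10, σ_n = 27/3310
κ_2(A) = (27/10) / (27/3310) = 331.0000
bound on ‖Δx‖/‖x‖: κ·ε = 331.0000·1/413 = 0.8015
solve Ax = b  →  x = [56.3834 -108.8671]
‖b‖₂ = 4.1231 and ‖x‖₂ = 122.6015
δb = ε·‖b‖·d = [-0.0060 0.0080]; solving A·Δx = δb gives ‖Δx‖ = 1.2239
relative error = 0.0100
realised/bound (from unrounded values) ≈ 0.0125


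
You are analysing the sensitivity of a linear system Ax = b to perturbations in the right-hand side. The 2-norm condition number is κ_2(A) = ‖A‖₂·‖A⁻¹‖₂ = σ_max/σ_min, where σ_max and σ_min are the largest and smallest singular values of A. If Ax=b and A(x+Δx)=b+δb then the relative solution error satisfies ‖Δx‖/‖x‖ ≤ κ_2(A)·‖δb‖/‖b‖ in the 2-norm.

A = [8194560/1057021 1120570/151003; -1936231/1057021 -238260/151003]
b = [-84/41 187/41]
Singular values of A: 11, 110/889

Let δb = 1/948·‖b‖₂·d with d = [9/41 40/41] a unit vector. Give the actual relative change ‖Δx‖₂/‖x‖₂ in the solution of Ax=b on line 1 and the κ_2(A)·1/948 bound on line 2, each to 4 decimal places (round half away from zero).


0.0013
0.0938

σ_max = 11, σ_min = 110/889
κ = σ_max/σ_min = 11/(110/889) = 88.9000
worst-case relative error ≤ 88.9000 × 1/948 = 0.0938
solve Ax = b  →  x = [-22.4922 23.2213]
‖b‖ = 5.0000, ‖x‖ = 32.3284
with δb = [0.0012 0.0051], A·Δx = δb → ‖Δx‖ = 0.0426
dividing the unrounded norms, ‖Δx‖/‖x‖ = 0.0013
realised/bound (from unrounded values) ≈ 0.0141


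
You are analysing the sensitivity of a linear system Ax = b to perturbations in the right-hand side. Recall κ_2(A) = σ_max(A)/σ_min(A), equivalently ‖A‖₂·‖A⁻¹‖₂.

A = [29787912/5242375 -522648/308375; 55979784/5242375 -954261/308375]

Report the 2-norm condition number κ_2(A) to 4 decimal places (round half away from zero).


form AᵀA = [556547531904/3803805625 -162324511272/3803805625; -162324511272/3803805625 47350999521/3803805625] with trace 24155941257/152152225 and determinant 1008189504/3803805625
λ_max, λ_min = (24155941257/152152225 ± √933575926859894241/37040479315921)/2 = 3969/25, 254016/152152225
so κ_2 = √((3969/25) / (254016/152152225)) = 308.3750

308.3750


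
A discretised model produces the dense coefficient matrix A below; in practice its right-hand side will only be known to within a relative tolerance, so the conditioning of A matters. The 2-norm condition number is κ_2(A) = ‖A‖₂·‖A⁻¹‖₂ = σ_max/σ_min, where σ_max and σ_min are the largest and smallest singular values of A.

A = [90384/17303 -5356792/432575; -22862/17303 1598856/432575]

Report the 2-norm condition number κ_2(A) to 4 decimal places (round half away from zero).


form AᵀA = [8691938500/299393809 -20828853360/299393809; -20828853360/299393809 50002497664/299393809] with trace 347304356/1771561 and determinant 15366400/1771561
char-poly roots: 196 and 78400/1771561
κ_2(A) = √(λ_max/λ_min) = √(196 / (78400/1771561)) = 66.5500

66.5500


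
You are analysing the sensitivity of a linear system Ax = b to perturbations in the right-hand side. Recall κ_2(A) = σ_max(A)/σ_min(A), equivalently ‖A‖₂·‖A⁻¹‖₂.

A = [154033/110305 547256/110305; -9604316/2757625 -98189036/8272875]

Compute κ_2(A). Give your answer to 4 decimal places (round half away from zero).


M = AᵀA = [633560585849/44997015625 6515340597304/134991046875; 6515340597304/134991046875 67016054107984/404973140625]. tr(M)=116348959009/647957025, det(M)=322417936/647957025
λ_max, λ_min = (116348959009/647957025 ± √13536244610611493460481/419848306246850625)/2 = 4489/25, 71824/25918281
κ_2(A) = √(λ_max/λ_min) = √((4489/25) / (71824/25918281)) = 254.5500

254.5500


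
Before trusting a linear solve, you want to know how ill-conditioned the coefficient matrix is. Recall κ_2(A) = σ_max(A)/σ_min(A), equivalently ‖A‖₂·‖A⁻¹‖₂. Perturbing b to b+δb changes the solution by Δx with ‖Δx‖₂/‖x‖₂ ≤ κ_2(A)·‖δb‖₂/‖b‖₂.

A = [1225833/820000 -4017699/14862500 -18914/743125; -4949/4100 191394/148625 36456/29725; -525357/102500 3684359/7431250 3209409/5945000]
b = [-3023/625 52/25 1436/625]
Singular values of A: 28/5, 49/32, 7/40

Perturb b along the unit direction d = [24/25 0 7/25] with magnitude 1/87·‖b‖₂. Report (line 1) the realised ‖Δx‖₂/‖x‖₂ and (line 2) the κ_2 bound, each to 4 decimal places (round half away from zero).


from the listed singular values, σ₁ = 28/5, σ_n = 7/40
κ_2(A) = (28/5) / (7/40) = 32.0000
bound on ‖Δx‖/‖x‖: κ·ε = 32.0000·1/87 = 0.3678
solve Ax = b  →  x = [-0.5535 16.3385 -16.0042]
‖b‖ = 5.7446, ‖x‖ = 22.8776
with δb = [0.0634 0.0000 0.0185], A·Δx = δb → ‖Δx‖ = 0.3773
relative error = 0.0165
tightness: 0.0165 against a bound of 0.3678 (unrounded ratio ≈ 0.0448)

0.0165
0.3678


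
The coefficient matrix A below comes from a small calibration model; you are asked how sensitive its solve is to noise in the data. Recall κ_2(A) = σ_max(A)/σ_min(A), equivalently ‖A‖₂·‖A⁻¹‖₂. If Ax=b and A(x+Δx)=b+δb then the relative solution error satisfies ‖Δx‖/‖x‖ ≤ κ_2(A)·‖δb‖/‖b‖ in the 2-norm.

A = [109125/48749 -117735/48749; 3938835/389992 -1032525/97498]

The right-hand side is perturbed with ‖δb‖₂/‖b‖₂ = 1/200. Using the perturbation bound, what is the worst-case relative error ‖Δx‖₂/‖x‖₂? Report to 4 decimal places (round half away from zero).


1.6400

form AᵀA = [9682659225/90478144 -2541648375/22619536; -2541648375/22619536 667194525/5654884] with trace 24206625/107584 and determinant 50625/107584
solving λ² − 24206625/107584·λ + 50625/107584 = 0 gives λ = 225, 225/107584
σ_max=√225=15, σ_min=√(225/107584)=(15/328) → κ = 328.0000
bound on ‖Δx‖/‖x‖: κ·ε = 328.0000·1/200 = 1.6400


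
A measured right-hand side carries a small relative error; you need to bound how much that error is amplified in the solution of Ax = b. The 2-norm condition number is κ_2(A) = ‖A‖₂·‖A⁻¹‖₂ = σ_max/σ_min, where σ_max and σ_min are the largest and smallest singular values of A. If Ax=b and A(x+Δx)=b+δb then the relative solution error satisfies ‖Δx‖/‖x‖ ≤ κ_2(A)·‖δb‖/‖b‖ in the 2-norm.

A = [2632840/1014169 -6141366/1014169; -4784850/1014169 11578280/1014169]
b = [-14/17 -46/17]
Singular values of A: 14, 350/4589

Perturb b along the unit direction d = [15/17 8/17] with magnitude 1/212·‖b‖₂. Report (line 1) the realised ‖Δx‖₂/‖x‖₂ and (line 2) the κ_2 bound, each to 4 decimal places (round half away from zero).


0.0067
0.8658

largest singular value 14, smallest 350/4589
condition number: 14 ÷ (350/4589) = 183.5600
κ_2(A)·‖δb‖/‖b‖ = 0.8658
solve Ax = b  →  x = [-24.1508 -10.2176]
‖b‖ = 2.8284, ‖x‖ = 26.2232
re-solving with b+δb shifts x by Δx of norm 0.1749
relative error = 0.0067
so the bound overstates the realised error by a factor of ≈ 129.7984 (computed from the unrounded values)


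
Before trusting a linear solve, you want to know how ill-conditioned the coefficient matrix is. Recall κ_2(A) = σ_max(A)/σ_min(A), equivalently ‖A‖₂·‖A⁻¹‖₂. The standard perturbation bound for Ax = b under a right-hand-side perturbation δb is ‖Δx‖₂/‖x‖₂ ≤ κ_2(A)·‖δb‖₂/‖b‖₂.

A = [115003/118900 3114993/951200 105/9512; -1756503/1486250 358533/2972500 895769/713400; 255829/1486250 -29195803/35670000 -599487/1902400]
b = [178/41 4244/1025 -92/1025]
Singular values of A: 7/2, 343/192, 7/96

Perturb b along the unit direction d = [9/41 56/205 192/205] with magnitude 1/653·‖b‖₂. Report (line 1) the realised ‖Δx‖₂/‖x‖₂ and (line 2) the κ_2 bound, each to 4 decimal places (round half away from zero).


0.0046
0.0735

largest singular value 7/2, smallest 7/96
condition number: (7/2) ÷ (7/96) = 48.0000
perturbation bound = 48.0000·1/653 = 0.0735
solve Ax = b  →  x = [17.9052 -4.0319 20.5376]
‖b‖₂ = 6.0000 and ‖x‖₂ = 27.5435
Δx = A⁻¹·δb where δb = 1/653·6.0000·d; ‖Δx‖ = 0.1260
relative error = 0.0046
so the bound overstates the realised error by a factor of ≈ 16.0671 (computed from the unrounded values)


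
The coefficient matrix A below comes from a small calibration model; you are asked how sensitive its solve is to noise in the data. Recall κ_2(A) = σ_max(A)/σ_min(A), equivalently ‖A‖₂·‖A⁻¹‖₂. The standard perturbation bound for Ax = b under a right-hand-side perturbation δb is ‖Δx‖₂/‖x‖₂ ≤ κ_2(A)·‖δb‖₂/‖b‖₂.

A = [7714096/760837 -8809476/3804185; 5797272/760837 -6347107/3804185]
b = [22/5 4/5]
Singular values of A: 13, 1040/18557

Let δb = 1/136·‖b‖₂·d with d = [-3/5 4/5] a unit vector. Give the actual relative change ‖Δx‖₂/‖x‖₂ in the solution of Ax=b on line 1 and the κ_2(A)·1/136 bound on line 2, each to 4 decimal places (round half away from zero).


σ_max = 13, σ_min = 1040/18557
condition number: 13 ÷ (1040/18557) = 231.9625
κ_2(A)·‖δb‖/‖b‖ = 1.7056
solve Ax = b  →  x = [-7.5334 -34.8837]
‖b‖₂ = 4.4721 and ‖x‖₂ = 35.6879
Δx = A⁻¹·δb where δb = 1/136·4.4721·d; ‖Δx‖ = 0.5867
dividing the unrounded norms, ‖Δx‖/‖x‖ = 0.0164
so the bound overstates the realised error by a factor of ≈ 103.7406 (computed from the unrounded values)

0.0164
1.7056


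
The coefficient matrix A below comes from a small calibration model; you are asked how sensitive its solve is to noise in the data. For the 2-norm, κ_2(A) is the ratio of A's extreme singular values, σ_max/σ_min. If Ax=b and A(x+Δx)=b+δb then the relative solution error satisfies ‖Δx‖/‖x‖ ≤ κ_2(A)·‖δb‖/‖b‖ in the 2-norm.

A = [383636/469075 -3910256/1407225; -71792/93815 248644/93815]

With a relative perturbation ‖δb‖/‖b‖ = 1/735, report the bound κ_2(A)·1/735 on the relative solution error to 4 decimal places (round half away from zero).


0.5282

M = AᵀA = [328215056/261630625 -3375640576/784891875; -3375640576/784891875 34721124496/2354675625]. tr(M)=60280096/3767481, det(M)=6400/3767481
eigenvalues of AᵀA: λ = (tr ± √(tr²−4·det))/2 = 16, 400/3767481
κ = σ_max/σ_min = 4/(20/1941) = 388.2000
bound on ‖Δx‖/‖x‖: κ·ε = 388.2000·1/735 = 0.5282


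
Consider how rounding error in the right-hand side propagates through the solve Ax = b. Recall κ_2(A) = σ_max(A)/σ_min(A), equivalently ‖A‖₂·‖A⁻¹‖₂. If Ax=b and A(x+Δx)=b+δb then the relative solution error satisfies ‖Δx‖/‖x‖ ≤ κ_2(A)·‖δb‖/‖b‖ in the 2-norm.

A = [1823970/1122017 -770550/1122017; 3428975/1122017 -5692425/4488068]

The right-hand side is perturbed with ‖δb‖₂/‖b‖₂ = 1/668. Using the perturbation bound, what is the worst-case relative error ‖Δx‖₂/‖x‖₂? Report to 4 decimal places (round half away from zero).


0.5700

M = AᵀA = [52196318725/4356132001 -86993160375/17424528004; -86993160375/17424528004 144995360625/69698112016]. tr(M)=5799624025/412414864, det(M)=140625/103103716
char-poly roots: 225/16 and 2500/25775929
κ = σ_max/σ_min = (15/4)/(50/5077) = 380.7750
bound on ‖Δx‖/‖x‖: κ·ε = 380.7750·1/668 = 0.5700


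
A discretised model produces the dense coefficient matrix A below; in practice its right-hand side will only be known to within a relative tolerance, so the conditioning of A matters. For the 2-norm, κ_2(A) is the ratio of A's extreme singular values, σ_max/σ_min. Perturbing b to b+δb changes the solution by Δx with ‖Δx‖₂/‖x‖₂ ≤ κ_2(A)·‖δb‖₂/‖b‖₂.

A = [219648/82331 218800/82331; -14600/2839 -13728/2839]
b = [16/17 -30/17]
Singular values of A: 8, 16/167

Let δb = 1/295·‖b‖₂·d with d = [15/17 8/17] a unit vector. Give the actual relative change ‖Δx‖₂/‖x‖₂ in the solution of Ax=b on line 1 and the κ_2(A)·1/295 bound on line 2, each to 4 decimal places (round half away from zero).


0.2831
0.2831

from the listed singular values, σ₁ = 8, σ_n = 16/167
κ = σ_max/σ_min = 8/(16/167) = 83.5000
κ_2(A)·‖δb‖/‖b‖ = 0.2831
solve Ax = b  →  x = [0.1810 0.1724]
‖b‖ = 2.0000, ‖x‖ = 0.2500
Δx = A⁻¹·δb where δb = 1/295·2.0000·d; ‖Δx‖ = 0.0708
realised ‖Δx‖/‖x‖ = 0.2831
realised/bound = 1 exactly: the bound is attained for this b and d


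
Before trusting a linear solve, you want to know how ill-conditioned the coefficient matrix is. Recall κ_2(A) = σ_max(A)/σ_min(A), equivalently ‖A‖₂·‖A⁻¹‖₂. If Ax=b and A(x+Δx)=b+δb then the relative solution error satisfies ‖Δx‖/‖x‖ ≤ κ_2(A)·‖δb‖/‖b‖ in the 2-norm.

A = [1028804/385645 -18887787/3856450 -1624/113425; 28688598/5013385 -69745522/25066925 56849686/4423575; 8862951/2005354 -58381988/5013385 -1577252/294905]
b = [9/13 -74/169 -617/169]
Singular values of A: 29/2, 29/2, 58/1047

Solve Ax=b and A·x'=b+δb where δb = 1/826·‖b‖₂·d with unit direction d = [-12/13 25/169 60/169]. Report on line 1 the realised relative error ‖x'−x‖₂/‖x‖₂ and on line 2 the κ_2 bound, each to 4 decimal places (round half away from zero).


σ_max = 29/2, σ_min = 58/1047
condition number: (29/2) ÷ (58/1047) = 261.7500
κ_2(A)·‖δb‖/‖b‖ = 0.3169
solve Ax = b  →  x = [30.5014 16.5019 -10.0428]
‖b‖₂ = 3.7417 and ‖x‖₂ = 36.1041
Δx = A⁻¹·δb where δb = 1/826·3.7417·d; ‖Δx‖ = 0.0818
relative error = 0.0023
tightness: 0.0023 against a bound of 0.3169 (unrounded ratio ≈ 0.0071)

0.0023
0.3169


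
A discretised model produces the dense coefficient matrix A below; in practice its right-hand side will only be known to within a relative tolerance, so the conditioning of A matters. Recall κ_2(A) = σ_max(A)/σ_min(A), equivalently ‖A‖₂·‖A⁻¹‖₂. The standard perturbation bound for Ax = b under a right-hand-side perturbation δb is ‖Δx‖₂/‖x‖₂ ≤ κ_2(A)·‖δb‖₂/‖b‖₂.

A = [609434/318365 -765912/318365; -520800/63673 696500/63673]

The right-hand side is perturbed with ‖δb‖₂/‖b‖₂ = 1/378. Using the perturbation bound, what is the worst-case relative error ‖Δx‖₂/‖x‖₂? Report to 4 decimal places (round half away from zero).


0.4108

AᵀA = [4254744676/60295225 -5672339568/60295225; -5672339568/60295225 7563609424/60295225]; tr = 472734164/2411809, det = 3841600/2411809
eigenvalues of AᵀA: λ = (tr ± √(tr²−4·det))/2 = 196, 19600/2411809
κ = σ_max/σ_min = 14/(140/1553) = 155.3000
bound on ‖Δx‖/‖x‖: κ·ε = 155.3000·1/378 = 0.4108


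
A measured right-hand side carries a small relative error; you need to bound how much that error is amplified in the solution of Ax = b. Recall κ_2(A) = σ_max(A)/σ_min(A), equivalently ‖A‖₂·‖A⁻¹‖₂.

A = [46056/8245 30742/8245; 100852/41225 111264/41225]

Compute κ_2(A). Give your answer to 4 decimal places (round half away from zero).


9.7000

AᵀA = [218685136/5880625 161306352/5880625; 161306352/5880625 124589764/5880625]; tr = 13730996/235225, det = 8340544/235225
char-poly roots: 1444/25 and 5776/9409
σ_max=√(1444/25)=(38/5), σ_min=√(5776/9409)=(76/97) → κ = 9.7000


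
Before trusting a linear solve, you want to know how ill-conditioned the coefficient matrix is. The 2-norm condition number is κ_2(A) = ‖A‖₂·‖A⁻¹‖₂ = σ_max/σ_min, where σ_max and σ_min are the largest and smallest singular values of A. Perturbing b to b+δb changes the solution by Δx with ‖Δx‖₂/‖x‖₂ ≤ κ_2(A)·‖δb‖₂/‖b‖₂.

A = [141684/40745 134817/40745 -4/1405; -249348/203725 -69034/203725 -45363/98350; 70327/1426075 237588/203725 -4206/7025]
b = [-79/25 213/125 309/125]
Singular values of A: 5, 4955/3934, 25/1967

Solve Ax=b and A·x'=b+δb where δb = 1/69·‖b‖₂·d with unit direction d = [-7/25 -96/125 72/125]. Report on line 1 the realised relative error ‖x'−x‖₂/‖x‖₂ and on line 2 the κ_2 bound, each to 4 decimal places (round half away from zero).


σ_max = 5, σ_min = 25/1967
κ_2(A) = 5 / (25/1967) = 393.4000
perturbation bound = 393.4000·1/69 = 5.7014
solve Ax = b  →  x = [-34.3058 35.1511 61.5149]
‖b‖ = 4.3589, ‖x‖ = 78.7183
with δb = [-0.0177 -0.0485 0.0364], A·Δx = δb → ‖Δx‖ = 4.9704
realised ‖Δx‖/‖x‖ = 0.0631
tightness: 0.0631 against a bound of 5.7014 (unrounded ratio ≈ 0.0111)

0.0631
5.7014


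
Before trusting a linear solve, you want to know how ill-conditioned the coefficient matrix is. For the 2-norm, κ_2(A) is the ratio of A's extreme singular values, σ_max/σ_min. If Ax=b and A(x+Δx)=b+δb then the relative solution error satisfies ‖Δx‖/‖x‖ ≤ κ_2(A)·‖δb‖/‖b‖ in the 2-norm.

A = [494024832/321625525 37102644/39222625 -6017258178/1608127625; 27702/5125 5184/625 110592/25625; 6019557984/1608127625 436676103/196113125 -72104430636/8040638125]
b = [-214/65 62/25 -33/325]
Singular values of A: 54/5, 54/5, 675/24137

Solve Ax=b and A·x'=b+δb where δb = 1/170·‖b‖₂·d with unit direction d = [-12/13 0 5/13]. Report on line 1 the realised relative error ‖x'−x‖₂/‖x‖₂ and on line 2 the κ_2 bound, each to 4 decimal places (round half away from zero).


0.0081
2.2717

largest singular value 54/5, smallest 675/24137
κ = σ_max/σ_min = (54/5)/(675/24137) = 386.1920
bound on ‖Δx‖/‖x‖: κ·ε = 386.1920·1/170 = 2.2717
solve Ax = b  →  x = [83.7950 -64.2172 19.0437]
2-norm of b is 4.1231; of x, 107.2759
δb = ε·‖b‖·d = [-0.0224 0.0000 0.0093]; solving A·Δx = δb gives ‖Δx‖ = 0.8673
relative error = 0.0081
so the bound overstates the realised error by a factor of ≈ 280.9968 (computed from the unrounded values)


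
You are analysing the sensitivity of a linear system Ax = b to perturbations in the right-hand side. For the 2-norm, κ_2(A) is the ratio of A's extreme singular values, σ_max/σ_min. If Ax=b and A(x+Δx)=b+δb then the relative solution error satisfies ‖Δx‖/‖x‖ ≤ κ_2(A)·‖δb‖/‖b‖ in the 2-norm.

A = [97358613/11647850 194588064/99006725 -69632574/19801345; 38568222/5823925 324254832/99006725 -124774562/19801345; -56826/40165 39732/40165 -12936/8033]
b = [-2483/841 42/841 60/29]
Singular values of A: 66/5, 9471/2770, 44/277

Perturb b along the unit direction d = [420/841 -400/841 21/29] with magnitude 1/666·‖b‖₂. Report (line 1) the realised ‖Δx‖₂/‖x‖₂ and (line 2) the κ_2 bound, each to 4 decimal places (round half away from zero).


0.0383
0.1248

largest singular value 66/5, smallest 44/277
κ = σ_max/σ_min = (66/5)/(44/277) = 83.1000
κ_2(A)·‖δb‖/‖b‖ = 0.1248
solve Ax = b  →  x = [-0.6477 0.2875 -0.5391]
‖b‖₂ = 3.6056 and ‖x‖₂ = 0.8904
re-solving with b+δb shifts x by Δx of norm 0.0341
dividing the unrounded norms, ‖Δx‖/‖x‖ = 0.0383
so the bound overstates the realised error by a factor of ≈ 3.2598 (computed from the unrounded values)


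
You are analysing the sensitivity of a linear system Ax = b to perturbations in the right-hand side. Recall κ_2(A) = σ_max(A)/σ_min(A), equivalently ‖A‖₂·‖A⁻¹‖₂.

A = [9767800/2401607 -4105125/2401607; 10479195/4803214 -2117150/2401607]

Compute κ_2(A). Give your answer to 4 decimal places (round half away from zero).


173.8720

AᵀA = [1700530087225/79829981764 -177131674125/19957495441; -177131674125/19957495441 73821368125/19957495441]; tr = 11809559525/472366756, det = 9765625/472366756
char-poly roots: 25 and 390625/472366756
σ_max=√25=5, σ_min=√(390625/472366756)=(625/21734) → κ = 173.8720


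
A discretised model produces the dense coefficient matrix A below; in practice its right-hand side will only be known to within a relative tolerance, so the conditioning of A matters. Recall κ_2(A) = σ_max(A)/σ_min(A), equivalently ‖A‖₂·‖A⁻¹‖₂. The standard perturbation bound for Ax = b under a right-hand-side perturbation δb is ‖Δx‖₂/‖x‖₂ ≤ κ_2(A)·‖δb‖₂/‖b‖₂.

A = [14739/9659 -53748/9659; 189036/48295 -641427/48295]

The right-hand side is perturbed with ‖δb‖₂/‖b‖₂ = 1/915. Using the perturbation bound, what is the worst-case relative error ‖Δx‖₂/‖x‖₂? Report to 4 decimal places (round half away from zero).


form AᵀA = [243583209/13801225 -834660288/13801225; -834660288/13801225 2861833041/13801225] with trace 124216650/552049 and determinant 1265625/552049
λ_max, λ_min = (124216650/552049 ± √15426981389160000/304758098401)/2 = 225, 5625/552049
κ_2(A) = √(λ_max/λ_min) = √(225 / (5625/552049)) = 148.6000
κ_2(A)·‖δb‖/‖b‖ = 0.1624

0.1624


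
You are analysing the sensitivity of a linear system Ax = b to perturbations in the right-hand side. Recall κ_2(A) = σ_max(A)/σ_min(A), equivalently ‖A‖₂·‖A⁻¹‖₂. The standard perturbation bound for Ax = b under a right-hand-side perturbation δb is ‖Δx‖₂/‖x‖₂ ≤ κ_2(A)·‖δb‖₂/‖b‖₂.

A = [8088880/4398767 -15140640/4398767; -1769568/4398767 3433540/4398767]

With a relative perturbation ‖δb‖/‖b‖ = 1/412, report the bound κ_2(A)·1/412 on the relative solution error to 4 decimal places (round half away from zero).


AᵀA = [40786050304/11510500369 -76470376320/11510500369; -76470376320/11510500369 143383805200/11510500369]; tr = 637265936/39828721, det = 102400/39828721
solving λ² − 637265936/39828721·λ + 102400/39828721 = 0 gives λ = 16, 6400/39828721
σ_max=√16=4, σ_min=√(6400/39828721)=(80/6311) → κ = 315.5500
worst-case relative error ≤ 315.5500 × 1/412 = 0.7659

0.7659


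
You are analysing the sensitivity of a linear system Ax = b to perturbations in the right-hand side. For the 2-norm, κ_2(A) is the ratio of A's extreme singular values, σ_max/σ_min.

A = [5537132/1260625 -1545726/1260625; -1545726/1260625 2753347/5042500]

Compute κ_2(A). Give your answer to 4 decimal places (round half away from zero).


AᵀA = [52878559444/2542680625 -30793180509/5085361250; -30793180509/5085361250 73294754521/40682890000]; tr = 1470962729/65092624, det = 3258025/4068289
solving λ² − 1470962729/65092624·λ + 3258025/4068289 = 0 gives λ = 361/16, 144400/4068289
κ = σ_max/σ_min = (19/4)/(380/2017) = 25.2125

25.2125


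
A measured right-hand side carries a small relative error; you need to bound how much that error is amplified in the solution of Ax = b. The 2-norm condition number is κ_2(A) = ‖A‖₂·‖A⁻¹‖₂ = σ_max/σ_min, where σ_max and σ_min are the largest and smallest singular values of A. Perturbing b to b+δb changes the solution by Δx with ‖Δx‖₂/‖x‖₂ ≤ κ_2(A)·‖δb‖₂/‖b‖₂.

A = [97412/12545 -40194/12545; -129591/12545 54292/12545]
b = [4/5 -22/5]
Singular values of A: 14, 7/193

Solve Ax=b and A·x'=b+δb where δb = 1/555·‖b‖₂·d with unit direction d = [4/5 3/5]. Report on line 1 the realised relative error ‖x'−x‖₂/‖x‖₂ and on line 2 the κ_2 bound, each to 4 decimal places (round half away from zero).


from the listed singular values, σ₁ = 14, σ_n = 7/193
κ = σ_max/σ_min = 14/(7/193) = 386.0000
κ_2(A)·‖δb‖/‖b‖ = 0.6955
solve Ax = b  →  x = [-20.9451 -51.0110]
‖b‖ = 4.4721, ‖x‖ = 55.1436
with δb = [0.0064 0.0048], A·Δx = δb → ‖Δx‖ = 0.2222
relative error = 0.0040
so the bound overstates the realised error by a factor of ≈ 172.6268 (computed from the unrounded values)

0.0040
0.6955


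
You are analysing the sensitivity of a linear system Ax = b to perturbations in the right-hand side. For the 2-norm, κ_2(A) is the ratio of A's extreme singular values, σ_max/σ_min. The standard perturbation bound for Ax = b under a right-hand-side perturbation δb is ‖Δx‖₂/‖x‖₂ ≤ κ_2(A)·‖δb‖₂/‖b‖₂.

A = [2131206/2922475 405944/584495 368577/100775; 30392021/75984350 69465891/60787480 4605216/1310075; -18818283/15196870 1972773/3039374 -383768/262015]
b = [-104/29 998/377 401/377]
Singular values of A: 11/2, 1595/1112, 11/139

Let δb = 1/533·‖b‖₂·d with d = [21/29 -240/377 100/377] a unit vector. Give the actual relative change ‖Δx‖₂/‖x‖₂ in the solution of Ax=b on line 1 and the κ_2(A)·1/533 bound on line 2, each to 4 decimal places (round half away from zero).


largest singular value 11/2, smallest 11/139
κ_2(A) = (11/2) / (11/139) = 69.5000
worst-case relative error ≤ 69.5000 × 1/533 = 0.1304
solve Ax = b  →  x = [34.1393 34.4392 -14.3273]
‖b‖₂ = 4.5826 and ‖x‖₂ = 50.5650
with δb = [0.0062 -0.0055 0.0023], A·Δx = δb → ‖Δx‖ = 0.1086
dividing the unrounded norms, ‖Δx‖/‖x‖ = 0.0021
realised/bound (from unrounded values) ≈ 0.0165

0.0021
0.1304


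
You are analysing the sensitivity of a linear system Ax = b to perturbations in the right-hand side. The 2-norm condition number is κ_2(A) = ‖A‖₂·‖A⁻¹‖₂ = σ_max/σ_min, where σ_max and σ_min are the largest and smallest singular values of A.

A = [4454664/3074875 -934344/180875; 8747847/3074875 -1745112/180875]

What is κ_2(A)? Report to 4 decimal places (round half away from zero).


AᵀA = [66691251549/6543153125 -228566604168/6543153125; -228566604168/6543153125 783682920576/6543153125]; tr = 6802993377/52345225, det = 675584064/1308630625
eigenvalues of AᵀA: λ = (tr ± √(tr²−4·det))/2 = 3249/25, 207936/52345225
κ = σ_max/σ_min = (57/5)/(456/7235) = 180.8750

180.8750


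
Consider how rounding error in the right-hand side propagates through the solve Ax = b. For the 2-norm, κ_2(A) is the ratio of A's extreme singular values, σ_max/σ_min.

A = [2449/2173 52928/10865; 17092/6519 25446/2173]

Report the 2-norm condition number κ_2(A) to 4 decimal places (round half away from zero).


397.5000

AᵀA = [346114873/42497361 854492392/23609645; 854492392/23609645 18988846084/118048225]; tr = 106812901/632025, det = 114244/632025
char-poly roots: 169 and 676/632025
σ_max=√169=13, σ_min=√(676/632025)=(26/795) → κ = 397.5000


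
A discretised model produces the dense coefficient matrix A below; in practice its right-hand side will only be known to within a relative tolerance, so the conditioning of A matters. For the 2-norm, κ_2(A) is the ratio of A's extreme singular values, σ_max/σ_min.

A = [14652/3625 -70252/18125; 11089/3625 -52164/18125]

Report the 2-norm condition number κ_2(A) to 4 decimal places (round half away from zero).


AᵀA = [13505881/525625 -64311156/2628125; -64311156/2628125 306257056/13140625]; tr = 765641/15625, det = 784/15625
eigenvalues of AᵀA: λ = (tr ± √(tr²−4·det))/2 = 49, 16/15625
σ_max=√49=7, σ_min=√(16/15625)=(4/125) → κ = 218.7500

218.7500


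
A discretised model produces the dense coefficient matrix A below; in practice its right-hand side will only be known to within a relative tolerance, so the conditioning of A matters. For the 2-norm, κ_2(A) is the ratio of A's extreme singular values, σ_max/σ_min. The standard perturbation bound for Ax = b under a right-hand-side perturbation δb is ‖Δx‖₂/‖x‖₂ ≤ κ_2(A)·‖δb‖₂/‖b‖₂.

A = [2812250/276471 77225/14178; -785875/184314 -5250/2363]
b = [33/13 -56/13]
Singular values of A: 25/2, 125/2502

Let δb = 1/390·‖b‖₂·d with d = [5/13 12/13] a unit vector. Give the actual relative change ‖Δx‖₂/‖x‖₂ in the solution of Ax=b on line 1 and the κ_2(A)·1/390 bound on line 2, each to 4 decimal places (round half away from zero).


σ_max = 25/2, σ_min = 125/2502
κ_2(A) = (25/2) / (125/2502) = 250.2000
κ_2(A)·‖δb‖/‖b‖ = 0.6415
solve Ax = b  →  x = [28.5402 -52.8329]
2-norm of b is 5.0000; of x, 60.0489
δb = ε·‖b‖·d = [0.0049 0.0118]; solving A·Δx = δb gives ‖Δx‖ = 0.2566
relative error = 0.0043
tightness: 0.0043 against a bound of 0.6415 (unrounded ratio ≈ 0.0067)

0.0043
0.6415


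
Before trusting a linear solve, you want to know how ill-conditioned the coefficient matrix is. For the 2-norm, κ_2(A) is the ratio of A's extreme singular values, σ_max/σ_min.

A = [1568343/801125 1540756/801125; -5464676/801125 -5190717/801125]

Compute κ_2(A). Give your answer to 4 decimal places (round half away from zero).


221.0000

M = AᵀA = [51715813681/1026882025 1970049312/41075281; 1970049312/41075281 46907955241/1026882025]. tr(M)=117269642/1221025, det(M)=5764801/30525625
eigenvalues of AᵀA: λ = (tr ± √(tr²−4·det))/2 = 2401/25, 2401/1221025
κ_2(A) = √(λ_max/λ_min) = √((2401/25) / (2401/1221025)) = 221.0000


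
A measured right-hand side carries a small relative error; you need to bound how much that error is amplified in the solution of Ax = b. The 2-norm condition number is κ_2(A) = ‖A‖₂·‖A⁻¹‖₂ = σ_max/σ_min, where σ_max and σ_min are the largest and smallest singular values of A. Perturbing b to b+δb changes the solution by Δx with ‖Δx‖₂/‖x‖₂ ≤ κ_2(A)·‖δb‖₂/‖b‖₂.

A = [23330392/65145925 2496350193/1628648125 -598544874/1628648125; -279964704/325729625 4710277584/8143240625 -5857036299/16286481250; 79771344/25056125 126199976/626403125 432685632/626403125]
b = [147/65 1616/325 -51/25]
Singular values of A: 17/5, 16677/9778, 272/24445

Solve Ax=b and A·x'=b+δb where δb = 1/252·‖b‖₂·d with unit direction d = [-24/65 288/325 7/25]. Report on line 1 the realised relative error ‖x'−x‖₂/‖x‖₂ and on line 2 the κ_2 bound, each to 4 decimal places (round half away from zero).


0.0077
1.2125

σ_max = 17/5, σ_min = 272/24445
condition number: (17/5) ÷ (272/24445) = 305.5625
perturbation bound = 305.5625·1/252 = 1.2125
solve Ax = b  →  x = [-60.0444 75.8479 251.6739]
‖b‖ = 5.8310, ‖x‖ = 269.6256
Δx = A⁻¹·δb where δb = 1/252·5.8310·d; ‖Δx‖ = 2.0795
realised ‖Δx‖/‖x‖ = 0.0077
realised/bound (from unrounded values) ≈ 0.0064


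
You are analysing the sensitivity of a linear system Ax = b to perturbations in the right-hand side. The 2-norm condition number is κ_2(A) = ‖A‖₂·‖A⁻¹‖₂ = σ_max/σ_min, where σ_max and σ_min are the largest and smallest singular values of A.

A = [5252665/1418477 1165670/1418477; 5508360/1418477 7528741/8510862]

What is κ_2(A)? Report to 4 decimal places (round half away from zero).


form AᵀA = [68885278825/2392481569 15499060610/2392481569; 15499060610/2392481569 125562731041/86129336484] with trace 1549930261/51236964 and determinant 366025/51236964
solving λ² − 1549930261/51236964·λ + 366025/51236964 = 0 gives λ = 121/4, 3025/12809241
σ_max=√(121/4)=(11/2), σ_min=√(3025/12809241)=(55/3579) → κ = 357.9000

357.9000


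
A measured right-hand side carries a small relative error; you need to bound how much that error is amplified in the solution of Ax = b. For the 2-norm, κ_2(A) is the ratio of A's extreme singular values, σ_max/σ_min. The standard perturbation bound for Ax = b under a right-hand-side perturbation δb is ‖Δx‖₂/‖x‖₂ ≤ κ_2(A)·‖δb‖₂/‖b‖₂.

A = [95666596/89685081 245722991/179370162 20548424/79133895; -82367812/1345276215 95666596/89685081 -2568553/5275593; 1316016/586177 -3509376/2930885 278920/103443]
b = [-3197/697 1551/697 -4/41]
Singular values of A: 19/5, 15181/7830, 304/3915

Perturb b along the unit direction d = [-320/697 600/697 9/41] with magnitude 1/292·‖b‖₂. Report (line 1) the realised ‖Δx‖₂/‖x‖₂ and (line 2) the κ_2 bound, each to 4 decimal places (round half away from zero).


0.0044
0.1676

σ_max = 19/5, σ_min = 304/3915
κ_2(A) = (19/5) / (304/3915) = 48.9375
κ_2(A)·‖δb‖/‖b‖ = 0.1676
solve Ax = b  →  x = [-33.8024 16.2743 35.3358]
‖b‖₂ = 5.0990 and ‖x‖₂ = 51.5371
re-solving with b+δb shifts x by Δx of norm 0.2249
dividing the unrounded norms, ‖Δx‖/‖x‖ = 0.0044
tightness: 0.0044 against a bound of 0.1676 (unrounded ratio ≈ 0.0260)


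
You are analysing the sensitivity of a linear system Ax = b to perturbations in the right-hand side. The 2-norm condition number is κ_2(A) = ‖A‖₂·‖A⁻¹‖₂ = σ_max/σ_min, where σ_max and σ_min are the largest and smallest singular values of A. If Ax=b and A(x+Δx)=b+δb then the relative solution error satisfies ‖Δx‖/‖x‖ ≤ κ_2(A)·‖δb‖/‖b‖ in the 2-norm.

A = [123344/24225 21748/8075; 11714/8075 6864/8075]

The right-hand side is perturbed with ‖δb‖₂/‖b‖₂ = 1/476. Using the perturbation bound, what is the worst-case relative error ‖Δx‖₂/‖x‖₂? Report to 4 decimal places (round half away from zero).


AᵀA = [26317924/938961 4677920/312987; 4677920/312987 832144/104329]; tr = 116980/3249, det = 64/361
λ_max, λ_min = (116980/3249 ± √13676834704/10556001)/2 = 36, 16/3249
so κ_2 = √(36 / (16/3249)) = 85.5000
worst-case relative error ≤ 85.5000 × 1/476 = 0.1796

0.1796


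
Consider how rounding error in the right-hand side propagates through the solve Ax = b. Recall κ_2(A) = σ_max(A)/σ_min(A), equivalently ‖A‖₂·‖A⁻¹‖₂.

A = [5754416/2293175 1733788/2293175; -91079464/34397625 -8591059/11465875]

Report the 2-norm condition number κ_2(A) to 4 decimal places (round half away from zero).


M = AᵀA = [18722903745856/1406892515625 1820141919736/468964171875; 1820141919736/468964171875 177118686641/156321390625]. tr(M)=32507155081/2251028025, det(M)=33362176/2251028025
eigenvalues of AᵀA: λ = (tr ± √(tr²−4·det))/2 = 361/25, 92416/90041121
κ_2(A) = √(λ_max/λ_min) = √((361/25) / (92416/90041121)) = 118.6125

118.6125


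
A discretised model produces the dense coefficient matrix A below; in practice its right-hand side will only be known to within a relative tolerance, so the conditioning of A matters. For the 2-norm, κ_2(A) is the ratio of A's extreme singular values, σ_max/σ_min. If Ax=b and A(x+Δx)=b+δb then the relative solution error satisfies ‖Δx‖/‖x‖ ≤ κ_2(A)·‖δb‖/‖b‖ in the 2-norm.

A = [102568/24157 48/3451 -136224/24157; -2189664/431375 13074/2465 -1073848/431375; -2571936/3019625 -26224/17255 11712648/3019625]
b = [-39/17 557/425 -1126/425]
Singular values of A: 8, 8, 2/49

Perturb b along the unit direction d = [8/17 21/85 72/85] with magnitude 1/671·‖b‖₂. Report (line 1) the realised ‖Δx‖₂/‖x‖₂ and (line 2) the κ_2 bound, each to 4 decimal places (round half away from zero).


0.0019
0.2921

σ_max = 8, σ_min = 2/49
κ_2(A) = 8 / (2/49) = 196.0000
perturbation bound = 196.0000·1/671 = 0.2921
solve Ax = b  →  x = [-40.7716 -53.0517 -30.4224]
‖b‖₂ = 3.7417 and ‖x‖₂ = 73.5005
with δb = [0.0026 0.0014 0.0047], A·Δx = δb → ‖Δx‖ = 0.1366
relative error = 0.0019
tightness: 0.0019 against a bound of 0.2921 (unrounded ratio ≈ 0.0064)
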